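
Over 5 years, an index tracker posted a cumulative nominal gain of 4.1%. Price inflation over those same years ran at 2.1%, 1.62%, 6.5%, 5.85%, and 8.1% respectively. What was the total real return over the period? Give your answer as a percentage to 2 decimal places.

Cumulative inflation factor: 1.021 × 1.0162 × 1.065 × 1.0585 × 1.081 ≈ 1.26436.
Nominal growth factor: 1.04100. Real growth factor = 1.04100 / 1.26436 ≈ 0.82334.
Total real return ≈ -17.6659%.

-17.67%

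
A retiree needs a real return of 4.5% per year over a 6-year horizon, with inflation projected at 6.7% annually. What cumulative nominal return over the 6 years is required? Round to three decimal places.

92.169%

Required annual nominal rate: (1+4.5%)(1+6.7%) − 1 = 11.5015%.
Cumulative over 6 years: (1 + 0.115015)^6 − 1 ≈ 0.92169.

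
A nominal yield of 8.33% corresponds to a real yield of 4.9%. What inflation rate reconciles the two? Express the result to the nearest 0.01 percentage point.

From (1+r_nom) = (1+r_real)(1+π), we get 1+π = (1 + 8.33%)/(1 + 4.9%) = 1.0833/1.049 ≈ 1.03270.
So π ≈ 3.2698%.

3.27%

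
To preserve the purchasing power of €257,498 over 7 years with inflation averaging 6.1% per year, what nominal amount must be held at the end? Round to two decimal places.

€389,745.89

Cumulative price-level factor: (1+6.1%)^7 ≈ 1.5135880397.
Multiplying €257,498 by the price-level factor gives the future nominal sum.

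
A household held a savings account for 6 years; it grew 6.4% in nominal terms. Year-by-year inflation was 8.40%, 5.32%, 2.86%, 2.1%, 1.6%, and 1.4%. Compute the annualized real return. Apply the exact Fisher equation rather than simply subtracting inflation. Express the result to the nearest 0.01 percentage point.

-2.46%

Cumulative inflation factor: 1.0840 × 1.0532 × 1.0286 × 1.021 × 1.016 × 1.014 ≈ 1.23522.
Nominal growth factor: 1.06400. Real growth factor = 1.06400 / 1.23522 ≈ 0.86139.
Annualized: 0.86139^(1/6) − 1 ≈ -0.02456.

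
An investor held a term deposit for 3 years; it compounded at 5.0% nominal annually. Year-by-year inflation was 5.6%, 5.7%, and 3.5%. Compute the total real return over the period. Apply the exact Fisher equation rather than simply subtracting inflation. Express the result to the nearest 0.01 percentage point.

0.20%

Cumulative inflation factor: 1.056 × 1.057 × 1.035 ≈ 1.15526.
Nominal growth factor: 1.15763. Real growth factor = 1.15763 / 1.15526 ≈ 1.00205.
Total real return ≈ 0.2048%.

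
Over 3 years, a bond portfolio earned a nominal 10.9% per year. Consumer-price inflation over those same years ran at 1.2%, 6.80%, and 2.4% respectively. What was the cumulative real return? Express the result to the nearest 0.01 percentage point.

Cumulative inflation factor: 1.012 × 1.0680 × 1.024 ≈ 1.10676.
Nominal growth factor: 1.36394. Real growth factor = 1.36394 / 1.10676 ≈ 1.23238.
Total real return ≈ 23.2375%.

23.24%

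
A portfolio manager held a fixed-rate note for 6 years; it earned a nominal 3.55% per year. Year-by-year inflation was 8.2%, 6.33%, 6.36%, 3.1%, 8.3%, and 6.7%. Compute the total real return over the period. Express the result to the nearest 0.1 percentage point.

-15.4%

Cumulative inflation factor: 1.082 × 1.0633 × 1.0636 × 1.031 × 1.083 × 1.067 ≈ 1.45785.
Nominal growth factor: 1.23282. Real growth factor = 1.23282 / 1.45785 ≈ 0.84564.
Total real return ≈ -15.4356%.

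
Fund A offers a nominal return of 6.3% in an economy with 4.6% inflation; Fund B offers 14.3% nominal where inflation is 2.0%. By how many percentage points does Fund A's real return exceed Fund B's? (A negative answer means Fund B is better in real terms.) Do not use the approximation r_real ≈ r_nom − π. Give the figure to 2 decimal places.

Fund A real return: 1.063/1.046 − 1 = 1.625%.
Fund B real return: 1.143/1.020 − 1 = 12.059%.
Difference: 1.625 − 12.059 = -10.434 pp.

-10.43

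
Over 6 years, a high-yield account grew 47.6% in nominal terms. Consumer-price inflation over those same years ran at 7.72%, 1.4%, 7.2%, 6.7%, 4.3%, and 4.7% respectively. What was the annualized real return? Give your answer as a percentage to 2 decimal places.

Cumulative inflation factor: 1.0772 × 1.014 × 1.072 × 1.067 × 1.043 × 1.047 ≈ 1.36435.
Nominal growth factor: 1.47600. Real growth factor = 1.47600 / 1.36435 ≈ 1.08184.
Annualized: 1.08184^(1/6) − 1 ≈ 0.01320.

1.32%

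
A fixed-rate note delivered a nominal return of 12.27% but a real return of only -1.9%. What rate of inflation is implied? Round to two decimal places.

From (1+r_nom) = (1+r_real)(1+π), we get 1+π = (1 + 12.27%)/(1 − 1.9%) = 1.1227/0.981 ≈ 1.14444.
So π ≈ 14.4444%.

14.44%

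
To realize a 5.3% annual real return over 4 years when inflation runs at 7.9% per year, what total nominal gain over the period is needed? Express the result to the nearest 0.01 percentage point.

66.65%

Required annual nominal rate: (1+5.3%)(1+7.9%) − 1 = 13.6187%.
Cumulative over 4 years: (1 + 0.136187)^4 − 1 ≈ 0.66648.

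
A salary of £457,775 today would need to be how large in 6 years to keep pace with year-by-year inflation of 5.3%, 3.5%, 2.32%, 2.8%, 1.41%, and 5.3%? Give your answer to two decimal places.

Cumulative price-level factor: 1.053 × 1.035 × 1.0232 × 1.028 × 1.0141 × 1.053 ≈ 1.2241412172.
Multiplying £457,775 by the price-level factor gives the future nominal sum.

£560,381.25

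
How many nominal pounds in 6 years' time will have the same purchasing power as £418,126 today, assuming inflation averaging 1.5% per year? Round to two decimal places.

£457,197.06

Cumulative price-level factor: (1+1.5%)^6 ≈ 1.0934432639.
Multiplying £418,126 by the price-level factor gives the future nominal sum.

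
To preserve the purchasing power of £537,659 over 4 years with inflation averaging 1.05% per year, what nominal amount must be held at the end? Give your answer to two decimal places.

Cumulative price-level factor: (1+1.05%)^4 ≈ 1.0426661427.
Multiplying £537,659 by the price-level factor gives the future nominal sum.

£560,598.84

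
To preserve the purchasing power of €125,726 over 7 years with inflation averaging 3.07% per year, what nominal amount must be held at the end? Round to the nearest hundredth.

Cumulative price-level factor: (1+3.07%)^7 ≈ 1.2357366641.
Multiplying €125,726 by the price-level factor gives the future nominal sum.

€155,364.23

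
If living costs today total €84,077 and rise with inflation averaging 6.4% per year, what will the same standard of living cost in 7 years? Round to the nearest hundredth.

€129,798.18

Cumulative price-level factor: (1+6.4%)^7 ≈ 1.5438012766.
The nominal amount required is €84,077 scaled up by that factor.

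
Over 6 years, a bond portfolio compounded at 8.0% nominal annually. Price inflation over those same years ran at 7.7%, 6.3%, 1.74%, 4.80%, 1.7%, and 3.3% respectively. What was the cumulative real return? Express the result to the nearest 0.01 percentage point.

23.74%

Cumulative inflation factor: 1.077 × 1.063 × 1.0174 × 1.0480 × 1.017 × 1.033 ≈ 1.28240.
Nominal growth factor: 1.58687. Real growth factor = 1.58687 / 1.28240 ≈ 1.23743.
Total real return ≈ 23.7426%.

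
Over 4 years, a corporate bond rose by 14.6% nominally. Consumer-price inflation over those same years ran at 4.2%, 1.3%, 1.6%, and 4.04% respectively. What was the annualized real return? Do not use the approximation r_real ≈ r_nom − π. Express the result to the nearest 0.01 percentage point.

Cumulative inflation factor: 1.042 × 1.013 × 1.016 × 1.0404 ≈ 1.11576.
Nominal growth factor: 1.14600. Real growth factor = 1.14600 / 1.11576 ≈ 1.02710.
Annualized: 1.02710^(1/4) − 1 ≈ 0.00671.

0.67%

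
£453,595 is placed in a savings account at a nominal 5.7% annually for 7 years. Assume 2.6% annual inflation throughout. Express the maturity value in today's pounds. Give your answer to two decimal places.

£558,678.10

Nominal value at maturity: £453,595 × (1 + 5.7%)^7 ≈ £668,641.26.
Price-level factor over 7 years: (1 + 2.6%)^7 ≈ 1.1968274058.
The maturity value deflated by that factor is the answer in today's purchasing power.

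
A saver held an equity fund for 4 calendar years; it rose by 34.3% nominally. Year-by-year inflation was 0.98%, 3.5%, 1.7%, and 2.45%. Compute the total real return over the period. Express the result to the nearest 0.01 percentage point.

Cumulative inflation factor: 1.0098 × 1.035 × 1.017 × 1.0245 ≈ 1.08895.
Nominal growth factor: 1.34300. Real growth factor = 1.34300 / 1.08895 ≈ 1.23330.
Total real return ≈ 23.3296%.

23.33%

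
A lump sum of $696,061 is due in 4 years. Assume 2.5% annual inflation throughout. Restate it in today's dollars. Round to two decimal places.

Price-level factor over 4 years: (1 + 2.5%)^4 ≈ 1.1038128906.
Purchasing power today: $696,061 divided by that factor.

$630,596.91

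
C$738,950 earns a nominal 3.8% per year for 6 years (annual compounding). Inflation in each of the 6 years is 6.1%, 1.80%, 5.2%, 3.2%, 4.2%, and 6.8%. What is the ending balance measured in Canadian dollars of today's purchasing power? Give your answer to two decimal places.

C$708,274.50

Nominal value at maturity: C$738,950 × (1 + 3.8%)^6 ≈ C$924,270.68.
Price-level factor over 6 years: 1.061 × 1.0180 × 1.052 × 1.032 × 1.042 × 1.068 ≈ 1.3049611145.
Dividing the nominal maturity value by the price-level factor gives the value in today's money.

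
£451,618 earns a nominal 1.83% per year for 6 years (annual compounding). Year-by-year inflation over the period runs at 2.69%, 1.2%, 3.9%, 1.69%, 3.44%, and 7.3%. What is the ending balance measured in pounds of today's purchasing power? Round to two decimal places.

£413,175.93

Nominal value at maturity: £451,618 × (1 + 1.83%)^6 ≈ £503,530.41.
Price-level factor over 6 years: 1.0269 × 1.012 × 1.039 × 1.0169 × 1.0344 × 1.073 ≈ 1.2186828375.
Dividing the nominal maturity value by the price-level factor gives the value in today's money.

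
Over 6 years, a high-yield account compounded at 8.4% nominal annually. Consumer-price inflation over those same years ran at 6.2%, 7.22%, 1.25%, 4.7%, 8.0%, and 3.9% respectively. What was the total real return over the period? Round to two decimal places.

19.78%

Cumulative inflation factor: 1.062 × 1.0722 × 1.0125 × 1.047 × 1.080 × 1.039 ≈ 1.35451.
Nominal growth factor: 1.62247. Real growth factor = 1.62247 / 1.35451 ≈ 1.19783.
Total real return ≈ 19.7828%.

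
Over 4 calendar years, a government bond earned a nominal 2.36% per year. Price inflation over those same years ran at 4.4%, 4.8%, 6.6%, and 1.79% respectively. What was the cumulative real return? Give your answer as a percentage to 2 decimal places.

-7.53%

Cumulative inflation factor: 1.044 × 1.048 × 1.066 × 1.0179 ≈ 1.18720.
Nominal growth factor: 1.09779. Real growth factor = 1.09779 / 1.18720 ≈ 0.92469.
Total real return ≈ -7.5308%.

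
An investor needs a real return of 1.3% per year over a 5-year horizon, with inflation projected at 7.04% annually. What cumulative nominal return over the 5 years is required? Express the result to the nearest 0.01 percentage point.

Required annual nominal rate: (1+1.3%)(1+7.04%) − 1 = 8.43152%.
Cumulative over 5 years: (1 + 0.0843152)^5 − 1 ≈ 0.49892.

49.89%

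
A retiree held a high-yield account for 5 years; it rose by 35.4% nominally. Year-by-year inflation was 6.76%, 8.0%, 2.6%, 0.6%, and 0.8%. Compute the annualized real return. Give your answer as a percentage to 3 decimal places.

2.451%

Cumulative inflation factor: 1.0676 × 1.080 × 1.026 × 1.006 × 1.008 ≈ 1.19960.
Nominal growth factor: 1.35400. Real growth factor = 1.35400 / 1.19960 ≈ 1.12871.
Annualized: 1.12871^(1/5) − 1 ≈ 0.02451.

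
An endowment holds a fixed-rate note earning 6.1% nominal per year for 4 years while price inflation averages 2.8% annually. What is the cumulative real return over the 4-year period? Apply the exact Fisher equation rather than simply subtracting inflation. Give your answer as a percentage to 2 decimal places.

13.47%

The annual real rate is (1+6.1%)/(1+2.8%) − 1 = 3.2101%.
Compounded over 4 years: (1 + 0.032101)^4 − 1 ≈ 0.13472.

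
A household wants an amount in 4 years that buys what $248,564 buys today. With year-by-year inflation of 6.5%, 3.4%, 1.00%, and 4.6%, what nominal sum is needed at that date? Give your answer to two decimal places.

Cumulative price-level factor: 1.065 × 1.034 × 1.0100 × 1.046 = 1.1633843166.
The nominal amount required is $248,564 scaled up by that factor.

$289,175.46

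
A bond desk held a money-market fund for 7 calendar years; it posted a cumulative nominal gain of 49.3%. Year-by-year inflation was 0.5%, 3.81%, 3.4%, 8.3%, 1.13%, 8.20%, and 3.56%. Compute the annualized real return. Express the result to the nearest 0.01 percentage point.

Cumulative inflation factor: 1.005 × 1.0381 × 1.034 × 1.083 × 1.0113 × 1.0820 × 1.0356 ≈ 1.32390.
Nominal growth factor: 1.49300. Real growth factor = 1.49300 / 1.32390 ≈ 1.12773.
Annualized: 1.12773^(1/7) − 1 ≈ 0.01732.

1.73%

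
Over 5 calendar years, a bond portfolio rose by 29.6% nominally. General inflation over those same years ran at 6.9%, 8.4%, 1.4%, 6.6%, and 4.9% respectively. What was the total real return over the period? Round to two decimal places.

-1.37%

Cumulative inflation factor: 1.069 × 1.084 × 1.014 × 1.066 × 1.049 ≈ 1.31395.
Nominal growth factor: 1.29600. Real growth factor = 1.29600 / 1.31395 ≈ 0.98634.
Total real return ≈ -1.3658%.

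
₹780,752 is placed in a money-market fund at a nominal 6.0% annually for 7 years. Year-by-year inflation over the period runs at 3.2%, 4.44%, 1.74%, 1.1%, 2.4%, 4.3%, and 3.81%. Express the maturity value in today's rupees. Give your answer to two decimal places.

Nominal value at maturity: ₹780,752 × (1 + 6.0%)^7 ≈ ₹1,173,962.33.
Price-level factor over 7 years: 1.032 × 1.0444 × 1.0174 × 1.011 × 1.024 × 1.043 × 1.0381 ≈ 1.2291726985.
Dividing the nominal maturity value by the price-level factor gives the value in today's money.

₹955,083.31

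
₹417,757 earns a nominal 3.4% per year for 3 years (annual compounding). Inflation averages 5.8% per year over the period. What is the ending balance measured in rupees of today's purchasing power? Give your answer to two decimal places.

Nominal value at maturity: ₹417,757 × (1 + 3.4%)^3 ≈ ₹461,833.41.
Price-level factor over 3 years: (1 + 5.8%)^3 = 1.184287112.
The maturity value deflated by that factor is the answer in today's purchasing power.

₹389,967.44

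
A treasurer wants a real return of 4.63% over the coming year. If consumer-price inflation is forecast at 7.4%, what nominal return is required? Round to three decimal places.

By the Fisher equation, 1 + r_nom = (1 + 4.63%)(1 + 7.4%) = 1.0463 × 1.074 = 1.1237262.
So r_nom = 12.37262%.

12.373%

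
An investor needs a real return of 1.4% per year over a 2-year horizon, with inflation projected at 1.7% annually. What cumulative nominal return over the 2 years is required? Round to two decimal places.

6.35%

Required annual nominal rate: (1+1.4%)(1+1.7%) − 1 = 3.1238%.
Cumulative over 2 years: (1 + 0.031238)^2 − 1 ≈ 0.06345.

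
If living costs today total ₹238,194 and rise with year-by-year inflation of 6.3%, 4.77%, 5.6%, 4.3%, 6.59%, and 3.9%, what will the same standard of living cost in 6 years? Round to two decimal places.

₹323,579.70

Cumulative price-level factor: 1.063 × 1.0477 × 1.056 × 1.043 × 1.0659 × 1.039 ≈ 1.3584712286.
The nominal amount required is ₹238,194 scaled up by that factor.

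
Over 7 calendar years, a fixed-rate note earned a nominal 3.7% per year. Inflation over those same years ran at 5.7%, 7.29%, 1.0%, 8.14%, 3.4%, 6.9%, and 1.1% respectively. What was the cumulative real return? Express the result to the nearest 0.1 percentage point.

Cumulative inflation factor: 1.057 × 1.0729 × 1.010 × 1.0814 × 1.034 × 1.069 × 1.011 ≈ 1.38418.
Nominal growth factor: 1.28959. Real growth factor = 1.28959 / 1.38418 ≈ 0.93167.
Total real return ≈ -6.8335%.

-6.8%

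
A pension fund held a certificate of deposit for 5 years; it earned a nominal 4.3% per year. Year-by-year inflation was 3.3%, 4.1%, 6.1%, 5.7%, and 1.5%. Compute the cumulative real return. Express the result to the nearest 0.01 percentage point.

Cumulative inflation factor: 1.033 × 1.041 × 1.061 × 1.057 × 1.015 ≈ 1.22407.
Nominal growth factor: 1.23430. Real growth factor = 1.23430 / 1.22407 ≈ 1.00836.
Total real return ≈ 0.8356%.

0.84%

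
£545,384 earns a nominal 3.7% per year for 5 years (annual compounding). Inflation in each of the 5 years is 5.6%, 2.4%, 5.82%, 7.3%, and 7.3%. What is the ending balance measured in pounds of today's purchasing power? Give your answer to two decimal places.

£496,438.09

Nominal value at maturity: £545,384 × (1 + 3.7%)^5 ≈ £654,027.75.
Price-level factor over 5 years: 1.056 × 1.024 × 1.0582 × 1.073 × 1.073 ≈ 1.3174406997.
The maturity value deflated by that factor is the answer in today's purchasing power.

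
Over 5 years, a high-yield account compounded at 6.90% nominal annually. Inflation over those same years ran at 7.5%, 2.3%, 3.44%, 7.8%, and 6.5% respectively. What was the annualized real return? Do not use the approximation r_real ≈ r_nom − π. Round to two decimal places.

Cumulative inflation factor: 1.075 × 1.023 × 1.0344 × 1.078 × 1.065 ≈ 1.30599.
Nominal growth factor: 1.39601. Real growth factor = 1.39601 / 1.30599 ≈ 1.06893.
Annualized: 1.06893^(1/5) − 1 ≈ 0.01342.

1.34%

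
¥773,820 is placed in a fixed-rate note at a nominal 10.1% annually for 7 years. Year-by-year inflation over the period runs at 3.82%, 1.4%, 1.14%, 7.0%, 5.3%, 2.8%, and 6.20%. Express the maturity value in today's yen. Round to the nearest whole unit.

Nominal value at maturity: ¥773,820 × (1 + 10.1%)^7 ≈ ¥1,517,579.
Price-level factor over 7 years: 1.0382 × 1.014 × 1.0114 × 1.070 × 1.053 × 1.028 × 1.0620 ≈ 1.3096996429.
Dividing the nominal maturity value by the price-level factor gives the value in today's money.

¥1,158,723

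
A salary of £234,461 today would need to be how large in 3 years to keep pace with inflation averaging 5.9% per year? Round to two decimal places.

Cumulative price-level factor: (1+5.9%)^3 = 1.187648379.
The nominal amount required is £234,461 scaled up by that factor.

£278,457.23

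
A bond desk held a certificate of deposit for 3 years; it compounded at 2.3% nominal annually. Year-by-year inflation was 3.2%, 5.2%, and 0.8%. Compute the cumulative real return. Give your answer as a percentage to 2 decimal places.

-2.17%

Cumulative inflation factor: 1.032 × 1.052 × 1.008 ≈ 1.09435.
Nominal growth factor: 1.07060. Real growth factor = 1.07060 / 1.09435 ≈ 0.97830.
Total real return ≈ -2.1703%.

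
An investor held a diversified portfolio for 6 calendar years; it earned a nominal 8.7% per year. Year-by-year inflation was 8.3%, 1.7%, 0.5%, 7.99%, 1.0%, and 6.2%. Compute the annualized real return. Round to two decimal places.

Cumulative inflation factor: 1.083 × 1.017 × 1.005 × 1.0799 × 1.010 × 1.062 ≈ 1.28217.
Nominal growth factor: 1.64959. Real growth factor = 1.64959 / 1.28217 ≈ 1.28657.
Annualized: 1.28657^(1/6) − 1 ≈ 0.04289.

4.29%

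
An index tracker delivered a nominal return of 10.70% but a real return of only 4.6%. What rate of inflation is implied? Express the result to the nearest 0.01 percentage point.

From (1+r_nom) = (1+r_real)(1+π), we get 1+π = (1 + 10.70%)/(1 + 4.6%) = 1.1070/1.046 ≈ 1.05832.
So π ≈ 5.8317%.

5.83%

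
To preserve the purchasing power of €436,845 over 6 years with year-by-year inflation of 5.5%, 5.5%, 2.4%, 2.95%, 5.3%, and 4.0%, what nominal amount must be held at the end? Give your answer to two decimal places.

Cumulative price-level factor: 1.055 × 1.055 × 1.024 × 1.0295 × 1.053 × 1.040 ≈ 1.2849698490.
The nominal amount required is €436,845 scaled up by that factor.

€561,332.65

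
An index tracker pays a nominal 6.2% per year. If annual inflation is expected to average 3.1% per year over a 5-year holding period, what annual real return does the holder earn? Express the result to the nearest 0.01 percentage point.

3.01%

With constant rates the annual real return is the same each year: (1+6.2%)/(1+3.1%) − 1 = 0.03007.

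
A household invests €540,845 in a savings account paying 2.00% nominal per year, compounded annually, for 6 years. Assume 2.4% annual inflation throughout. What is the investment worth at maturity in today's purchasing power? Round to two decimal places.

€528,292.09

Nominal value at maturity: €540,845 × (1 + 2.00%)^6 ≈ €609,079.31.
Price-level factor over 6 years: (1 + 2.4%)^6 ≈ 1.1529215046.
The maturity value deflated by that factor is the answer in today's purchasing power.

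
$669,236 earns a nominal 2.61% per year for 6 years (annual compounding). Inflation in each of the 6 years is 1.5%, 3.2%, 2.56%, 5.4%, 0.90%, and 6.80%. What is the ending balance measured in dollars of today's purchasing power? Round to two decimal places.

$640,163.10

Nominal value at maturity: $669,236 × (1 + 2.61%)^6 ≈ $781,119.39.
Price-level factor over 6 years: 1.015 × 1.032 × 1.0256 × 1.054 × 1.0090 × 1.0680 ≈ 1.2201880897.
The maturity value deflated by that factor is the answer in today's purchasing power.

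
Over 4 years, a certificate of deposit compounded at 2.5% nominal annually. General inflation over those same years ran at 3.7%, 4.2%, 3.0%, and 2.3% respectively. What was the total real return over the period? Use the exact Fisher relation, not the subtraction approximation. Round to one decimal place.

-3.1%

Cumulative inflation factor: 1.037 × 1.042 × 1.030 × 1.023 ≈ 1.13857.
Nominal growth factor: 1.10381. Real growth factor = 1.10381 / 1.13857 ≈ 0.96947.
Total real return ≈ -3.0526%.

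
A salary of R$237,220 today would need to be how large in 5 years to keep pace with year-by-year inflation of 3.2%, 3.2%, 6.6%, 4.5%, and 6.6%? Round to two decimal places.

Cumulative price-level factor: 1.032 × 1.032 × 1.066 × 1.045 × 1.066 ≈ 1.2647075011.
Multiplying R$237,220 by the price-level factor gives the future nominal sum.

R$300,013.91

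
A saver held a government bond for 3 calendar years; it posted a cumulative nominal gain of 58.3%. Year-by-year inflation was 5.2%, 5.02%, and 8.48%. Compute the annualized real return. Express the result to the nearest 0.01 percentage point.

Cumulative inflation factor: 1.052 × 1.0502 × 1.0848 ≈ 1.19850.
Nominal growth factor: 1.58300. Real growth factor = 1.58300 / 1.19850 ≈ 1.32082.
Annualized: 1.32082^(1/3) − 1 ≈ 0.09719.

9.72%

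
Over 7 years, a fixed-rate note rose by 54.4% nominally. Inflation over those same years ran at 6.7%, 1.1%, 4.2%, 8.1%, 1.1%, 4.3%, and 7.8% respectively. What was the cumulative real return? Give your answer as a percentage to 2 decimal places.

Cumulative inflation factor: 1.067 × 1.011 × 1.042 × 1.081 × 1.011 × 1.043 × 1.078 ≈ 1.38122.
Nominal growth factor: 1.54400. Real growth factor = 1.54400 / 1.38122 ≈ 1.11785.
Total real return ≈ 11.7851%.

11.79%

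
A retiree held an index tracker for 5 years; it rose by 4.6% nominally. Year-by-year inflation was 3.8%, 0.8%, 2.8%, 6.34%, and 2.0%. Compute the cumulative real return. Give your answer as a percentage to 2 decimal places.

-10.34%

Cumulative inflation factor: 1.038 × 1.008 × 1.028 × 1.0634 × 1.020 ≈ 1.16667.
Nominal growth factor: 1.04600. Real growth factor = 1.04600 / 1.16667 ≈ 0.89657.
Total real return ≈ -10.3431%.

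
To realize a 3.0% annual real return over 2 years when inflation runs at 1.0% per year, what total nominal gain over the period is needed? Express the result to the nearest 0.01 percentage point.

8.22%

Required annual nominal rate: (1+3.0%)(1+1.0%) − 1 = 4.03%.
Cumulative over 2 years: (1 + 0.0403)^2 − 1 ≈ 0.08222.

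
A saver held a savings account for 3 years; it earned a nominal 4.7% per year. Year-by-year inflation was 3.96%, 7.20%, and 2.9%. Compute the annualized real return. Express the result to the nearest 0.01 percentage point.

0.03%

Cumulative inflation factor: 1.0396 × 1.0720 × 1.029 ≈ 1.14677.
Nominal growth factor: 1.14773. Real growth factor = 1.14773 / 1.14677 ≈ 1.00084.
Annualized: 1.00084^(1/3) − 1 ≈ 0.00028.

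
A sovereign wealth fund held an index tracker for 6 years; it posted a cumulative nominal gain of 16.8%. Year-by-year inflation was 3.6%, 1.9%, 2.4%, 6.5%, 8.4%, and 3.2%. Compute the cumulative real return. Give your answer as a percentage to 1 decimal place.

Cumulative inflation factor: 1.036 × 1.019 × 1.024 × 1.065 × 1.084 × 1.032 ≈ 1.28793.
Nominal growth factor: 1.16800. Real growth factor = 1.16800 / 1.28793 ≈ 0.90688.
Total real return ≈ -9.3119%.

-9.3%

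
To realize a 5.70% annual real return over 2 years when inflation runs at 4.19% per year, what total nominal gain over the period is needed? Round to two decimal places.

Required annual nominal rate: (1+5.70%)(1+4.19%) − 1 = 10.12883%.
Cumulative over 2 years: (1 + 0.1012883)^2 − 1 ≈ 0.21284.

21.28%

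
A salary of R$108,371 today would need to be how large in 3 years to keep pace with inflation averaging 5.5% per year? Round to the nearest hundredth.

R$127,253.71

Cumulative price-level factor: (1+5.5%)^3 = 1.174241375.
The nominal amount required is R$108,371 scaled up by that factor.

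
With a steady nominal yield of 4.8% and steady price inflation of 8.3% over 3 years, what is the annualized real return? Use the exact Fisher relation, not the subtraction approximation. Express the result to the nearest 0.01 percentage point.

With constant rates the annual real return is the same each year: (1+4.8%)/(1+8.3%) − 1 = -0.03232.

-3.23%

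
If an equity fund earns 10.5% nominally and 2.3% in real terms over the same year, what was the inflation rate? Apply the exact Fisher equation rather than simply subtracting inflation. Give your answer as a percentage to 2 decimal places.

From (1+r_nom) = (1+r_real)(1+π), we get 1+π = (1 + 10.5%)/(1 + 2.3%) = 1.105/1.023 ≈ 1.08016.
So π ≈ 8.0156%.

8.02%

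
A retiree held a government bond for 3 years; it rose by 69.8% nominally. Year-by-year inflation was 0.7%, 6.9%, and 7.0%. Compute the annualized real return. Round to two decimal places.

Cumulative inflation factor: 1.007 × 1.069 × 1.070 ≈ 1.15184.
Nominal growth factor: 1.69800. Real growth factor = 1.69800 / 1.15184 ≈ 1.47417.
Annualized: 1.47417^(1/3) − 1 ≈ 0.13810.

13.81%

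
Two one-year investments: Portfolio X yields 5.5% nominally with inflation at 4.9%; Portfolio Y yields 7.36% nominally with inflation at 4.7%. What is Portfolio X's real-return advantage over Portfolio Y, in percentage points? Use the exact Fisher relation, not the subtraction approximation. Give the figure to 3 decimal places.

Portfolio X real return: 1.055/1.049 − 1 = 0.5720%.
Portfolio Y real return: 1.0736/1.047 − 1 = 2.5406%.
Difference: 0.5720 − 2.5406 = -1.9686 pp.

-1.969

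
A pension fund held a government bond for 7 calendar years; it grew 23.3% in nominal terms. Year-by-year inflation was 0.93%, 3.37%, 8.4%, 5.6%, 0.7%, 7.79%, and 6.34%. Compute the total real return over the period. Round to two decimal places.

Cumulative inflation factor: 1.0093 × 1.0337 × 1.084 × 1.056 × 1.007 × 1.0779 × 1.0634 ≈ 1.37852.
Nominal growth factor: 1.23300. Real growth factor = 1.23300 / 1.37852 ≈ 0.89444.
Total real return ≈ -10.5561%.

-10.56%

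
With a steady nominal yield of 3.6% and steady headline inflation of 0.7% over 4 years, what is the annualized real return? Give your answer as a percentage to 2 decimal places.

2.88%

With constant rates the annual real return is the same each year: (1+3.6%)/(1+0.7%) − 1 = 0.02880.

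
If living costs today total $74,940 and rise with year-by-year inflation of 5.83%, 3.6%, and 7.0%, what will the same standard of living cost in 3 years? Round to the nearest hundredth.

Cumulative price-level factor: 1.0583 × 1.036 × 1.070 = 1.173146716.
The nominal amount required is $74,940 scaled up by that factor.

$87,915.61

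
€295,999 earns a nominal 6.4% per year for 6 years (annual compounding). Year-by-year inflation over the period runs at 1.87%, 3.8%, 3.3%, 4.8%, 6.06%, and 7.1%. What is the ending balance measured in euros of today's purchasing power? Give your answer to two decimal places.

Nominal value at maturity: €295,999 × (1 + 6.4%)^6 ≈ €429,477.10.
Price-level factor over 6 years: 1.0187 × 1.038 × 1.033 × 1.048 × 1.0606 × 1.071 ≈ 1.3003083681.
The maturity value deflated by that factor is the answer in today's purchasing power.

€330,288.65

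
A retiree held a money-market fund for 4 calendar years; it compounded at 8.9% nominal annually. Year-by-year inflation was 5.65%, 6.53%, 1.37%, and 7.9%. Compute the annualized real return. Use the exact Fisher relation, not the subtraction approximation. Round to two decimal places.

3.39%

Cumulative inflation factor: 1.0565 × 1.0653 × 1.0137 × 1.079 ≈ 1.23104.
Nominal growth factor: 1.40641. Real growth factor = 1.40641 / 1.23104 ≈ 1.14246.
Annualized: 1.14246^(1/4) − 1 ≈ 0.03386.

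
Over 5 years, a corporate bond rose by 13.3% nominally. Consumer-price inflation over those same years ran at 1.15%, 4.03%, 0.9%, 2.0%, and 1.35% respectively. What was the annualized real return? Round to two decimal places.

0.64%

Cumulative inflation factor: 1.0115 × 1.0403 × 1.009 × 1.020 × 1.0135 ≈ 1.09759.
Nominal growth factor: 1.13300. Real growth factor = 1.13300 / 1.09759 ≈ 1.03226.
Annualized: 1.03226^(1/5) − 1 ≈ 0.00637.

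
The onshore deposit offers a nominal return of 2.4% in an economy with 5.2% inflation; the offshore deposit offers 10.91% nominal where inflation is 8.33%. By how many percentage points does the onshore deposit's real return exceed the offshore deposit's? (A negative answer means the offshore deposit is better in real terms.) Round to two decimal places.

-5.04

The onshore deposit real return: 1.024/1.052 − 1 = -2.662%.
The offshore deposit real return: 1.1091/1.0833 − 1 = 2.382%.
Difference: -2.662 − 2.382 = -5.044 pp.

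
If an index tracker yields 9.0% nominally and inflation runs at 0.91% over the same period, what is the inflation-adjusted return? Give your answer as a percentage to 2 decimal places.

8.02%

Real return via the Fisher equation: (1 + 9.0%)/(1 + 0.91%) − 1 = 1.090/1.0091 − 1 ≈ 0.08017.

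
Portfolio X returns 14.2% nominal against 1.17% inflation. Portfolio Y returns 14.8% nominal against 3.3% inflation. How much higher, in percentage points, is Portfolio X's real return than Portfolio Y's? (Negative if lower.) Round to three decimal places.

1.747

Portfolio X real return: 1.142/1.0117 − 1 = 12.8793%.
Portfolio Y real return: 1.148/1.033 − 1 = 11.1326%.
Difference: 12.8793 − 11.1326 = 1.7467 pp.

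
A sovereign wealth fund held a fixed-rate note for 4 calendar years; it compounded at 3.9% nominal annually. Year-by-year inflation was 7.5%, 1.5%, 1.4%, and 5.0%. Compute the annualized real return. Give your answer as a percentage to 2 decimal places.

0.08%

Cumulative inflation factor: 1.075 × 1.015 × 1.014 × 1.050 ≈ 1.16172.
Nominal growth factor: 1.16537. Real growth factor = 1.16537 / 1.16172 ≈ 1.00314.
Annualized: 1.00314^(1/4) − 1 ≈ 0.00078.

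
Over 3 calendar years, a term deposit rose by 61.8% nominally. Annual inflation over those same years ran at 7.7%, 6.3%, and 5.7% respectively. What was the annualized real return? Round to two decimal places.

10.17%

Cumulative inflation factor: 1.077 × 1.063 × 1.057 ≈ 1.21011.
Nominal growth factor: 1.61800. Real growth factor = 1.61800 / 1.21011 ≈ 1.33707.
Annualized: 1.33707^(1/3) − 1 ≈ 0.10167.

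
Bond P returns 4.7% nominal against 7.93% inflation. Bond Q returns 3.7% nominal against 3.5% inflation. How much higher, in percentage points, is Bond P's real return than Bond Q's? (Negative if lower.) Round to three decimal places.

Bond P real return: 1.047/1.0793 − 1 = -2.9927%.
Bond Q real return: 1.037/1.035 − 1 = 0.1932%.
Difference: -2.9927 − 0.1932 = -3.1859 pp.

-3.186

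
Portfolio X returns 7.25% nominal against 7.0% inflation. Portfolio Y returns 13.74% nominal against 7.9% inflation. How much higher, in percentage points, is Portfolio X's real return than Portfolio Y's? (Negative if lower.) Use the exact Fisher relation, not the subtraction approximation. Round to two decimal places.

Portfolio X real return: 1.0725/1.070 − 1 = 0.234%.
Portfolio Y real return: 1.1374/1.079 − 1 = 5.412%.
Difference: 0.234 − 5.412 = -5.178 pp.

-5.18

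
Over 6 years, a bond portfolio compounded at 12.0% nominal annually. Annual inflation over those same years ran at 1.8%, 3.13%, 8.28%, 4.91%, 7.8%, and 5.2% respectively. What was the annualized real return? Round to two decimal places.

Cumulative inflation factor: 1.018 × 1.0313 × 1.0828 × 1.0491 × 1.078 × 1.052 ≈ 1.35248.
Nominal growth factor: 1.97382. Real growth factor = 1.97382 / 1.35248 ≈ 1.45940.
Annualized: 1.45940^(1/6) − 1 ≈ 0.06503.

6.50%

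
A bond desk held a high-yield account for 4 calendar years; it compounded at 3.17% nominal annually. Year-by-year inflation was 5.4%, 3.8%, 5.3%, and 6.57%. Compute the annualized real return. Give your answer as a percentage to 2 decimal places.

Cumulative inflation factor: 1.054 × 1.038 × 1.053 × 1.0657 ≈ 1.22773.
Nominal growth factor: 1.13296. Real growth factor = 1.13296 / 1.22773 ≈ 0.92281.
Annualized: 0.92281^(1/4) − 1 ≈ -0.01988.

-1.99%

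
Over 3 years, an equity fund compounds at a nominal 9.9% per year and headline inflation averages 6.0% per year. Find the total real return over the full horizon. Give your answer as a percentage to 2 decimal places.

11.45%

The annual real rate is (1+9.9%)/(1+6.0%) − 1 = 3.6792%.
Compounded over 3 years: (1 + 0.036792)^3 − 1 ≈ 0.11449.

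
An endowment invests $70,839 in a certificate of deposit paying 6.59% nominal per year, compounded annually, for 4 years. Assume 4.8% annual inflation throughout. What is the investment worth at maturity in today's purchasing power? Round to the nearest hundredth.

$75,804.18

Nominal value at maturity: $70,839 × (1 + 6.59%)^4 ≈ $91,440.43.
Price-level factor over 4 years: (1 + 4.8%)^4 ≈ 1.2062716764.
Dividing the nominal maturity value by the price-level factor gives the value in today's money.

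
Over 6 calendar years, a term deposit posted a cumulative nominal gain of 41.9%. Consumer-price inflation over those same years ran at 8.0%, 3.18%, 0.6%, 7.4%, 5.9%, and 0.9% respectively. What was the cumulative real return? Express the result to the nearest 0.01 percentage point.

10.30%

Cumulative inflation factor: 1.080 × 1.0318 × 1.006 × 1.074 × 1.059 × 1.009 ≈ 1.28650.
Nominal growth factor: 1.41900. Real growth factor = 1.41900 / 1.28650 ≈ 1.10300.
Total real return ≈ 10.2995%.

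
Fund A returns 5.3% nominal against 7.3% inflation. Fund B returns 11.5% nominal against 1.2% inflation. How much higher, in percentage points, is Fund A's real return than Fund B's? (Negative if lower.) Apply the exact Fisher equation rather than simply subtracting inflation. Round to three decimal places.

Fund A real return: 1.053/1.073 − 1 = -1.8639%.
Fund B real return: 1.115/1.012 − 1 = 10.1779%.
Difference: -1.8639 − 10.1779 = -12.0418 pp.

-12.042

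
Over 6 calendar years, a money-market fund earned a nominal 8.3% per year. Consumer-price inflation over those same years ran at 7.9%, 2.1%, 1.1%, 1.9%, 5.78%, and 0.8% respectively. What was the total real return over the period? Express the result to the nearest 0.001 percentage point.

Cumulative inflation factor: 1.079 × 1.021 × 1.011 × 1.019 × 1.0578 × 1.008 ≈ 1.21014.
Nominal growth factor: 1.61351. Real growth factor = 1.61351 / 1.21014 ≈ 1.33332.
Total real return ≈ 33.3319%.

33.332%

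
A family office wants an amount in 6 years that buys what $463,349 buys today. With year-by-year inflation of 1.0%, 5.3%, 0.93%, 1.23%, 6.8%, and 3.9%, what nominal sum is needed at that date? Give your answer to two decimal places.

$558,694.36

Cumulative price-level factor: 1.010 × 1.053 × 1.0093 × 1.0123 × 1.068 × 1.039 ≈ 1.2057743896.
The nominal amount required is $463,349 scaled up by that factor.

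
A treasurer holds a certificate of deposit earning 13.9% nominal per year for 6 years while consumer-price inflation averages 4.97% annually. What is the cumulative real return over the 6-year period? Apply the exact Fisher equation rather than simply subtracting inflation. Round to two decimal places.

The annual real rate is (1+13.9%)/(1+4.97%) − 1 = 8.5072%.
Compounded over 6 years: (1 + 0.085072)^6 − 1 ≈ 0.63212.

63.21%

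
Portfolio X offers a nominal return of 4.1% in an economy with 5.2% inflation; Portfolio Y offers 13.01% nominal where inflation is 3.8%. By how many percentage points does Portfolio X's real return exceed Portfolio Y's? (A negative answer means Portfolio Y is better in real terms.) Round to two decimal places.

Portfolio X real return: 1.041/1.052 − 1 = -1.046%.
Portfolio Y real return: 1.1301/1.038 − 1 = 8.873%.
Difference: -1.046 − 8.873 = -9.919 pp.

-9.92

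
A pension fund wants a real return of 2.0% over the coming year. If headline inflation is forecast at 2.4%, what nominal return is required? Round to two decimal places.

4.45%

By the Fisher equation, 1 + r_nom = (1 + 2.0%)(1 + 2.4%) = 1.020 × 1.024 = 1.04448.
So r_nom = 4.448%.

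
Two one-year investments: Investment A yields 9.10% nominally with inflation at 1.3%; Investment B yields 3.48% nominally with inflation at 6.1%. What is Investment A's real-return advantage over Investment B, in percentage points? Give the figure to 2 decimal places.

10.17

Investment A real return: 1.0910/1.013 − 1 = 7.700%.
Investment B real return: 1.0348/1.061 − 1 = -2.469%.
Difference: 7.700 − (-2.469) = 10.169 pp.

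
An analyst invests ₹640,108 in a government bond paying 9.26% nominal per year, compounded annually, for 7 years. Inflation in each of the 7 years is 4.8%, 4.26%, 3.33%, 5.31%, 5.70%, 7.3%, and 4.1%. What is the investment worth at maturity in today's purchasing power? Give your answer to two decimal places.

Nominal value at maturity: ₹640,108 × (1 + 9.26%)^7 ≈ ₹1,189,821.00.
Price-level factor over 7 years: 1.048 × 1.0426 × 1.0333 × 1.0531 × 1.0570 × 1.073 × 1.041 ≈ 1.4037846337.
Dividing the nominal maturity value by the price-level factor gives the value in today's money.

₹847,580.87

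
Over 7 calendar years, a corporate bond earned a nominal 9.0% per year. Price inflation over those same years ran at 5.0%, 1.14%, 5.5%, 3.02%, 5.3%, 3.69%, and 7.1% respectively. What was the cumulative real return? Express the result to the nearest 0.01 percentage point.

35.44%

Cumulative inflation factor: 1.050 × 1.0114 × 1.055 × 1.0302 × 1.053 × 1.0369 × 1.071 ≈ 1.34971.
Nominal growth factor: 1.82804. Real growth factor = 1.82804 / 1.34971 ≈ 1.35439.
Total real return ≈ 35.4392%.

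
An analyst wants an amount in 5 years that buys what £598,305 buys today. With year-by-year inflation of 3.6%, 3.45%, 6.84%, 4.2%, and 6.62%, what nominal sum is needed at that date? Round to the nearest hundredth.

£761,120.04

Cumulative price-level factor: 1.036 × 1.0345 × 1.0684 × 1.042 × 1.0662 ≈ 1.2721271658.
Multiplying £598,305 by the price-level factor gives the future nominal sum.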